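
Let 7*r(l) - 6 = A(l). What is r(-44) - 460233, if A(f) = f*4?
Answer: -3221801/7 ≈ -4.6026e+5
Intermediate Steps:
A(f) = 4*f
r(l) = 6/7 + 4*l/7 (r(l) = 6/7 + (4*l)/7 = 6/7 + 4*l/7)
r(-44) - 460233 = (6/7 + (4/7)*(-44)) - 460233 = (6/7 - 176/7) - 460233 = -170/7 - 460233 = -3221801/7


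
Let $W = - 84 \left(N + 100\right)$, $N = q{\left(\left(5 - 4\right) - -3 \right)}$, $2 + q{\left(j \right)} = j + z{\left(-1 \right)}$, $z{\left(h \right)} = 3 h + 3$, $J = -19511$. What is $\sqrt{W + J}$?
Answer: $i \sqrt{28079} \approx 167.57 i$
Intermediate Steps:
$z{\left(h \right)} = 3 + 3 h$
$q{\left(j \right)} = -2 + j$ ($q{\left(j \right)} = -2 + \left(j + \left(3 + 3 \left(-1\right)\right)\right) = -2 + \left(j + \left(3 - 3\right)\right) = -2 + \left(j + 0\right) = -2 + j$)
$N = 2$ ($N = -2 + \left(\left(5 - 4\right) - -3\right) = -2 + \left(1 + 3\right) = -2 + 4 = 2$)
$W = -8568$ ($W = - 84 \left(2 + 100\right) = \left(-84\right) 102 = -8568$)
$\sqrt{W + J} = \sqrt{-8568 - 19511} = \sqrt{-28079} = i \sqrt{28079}$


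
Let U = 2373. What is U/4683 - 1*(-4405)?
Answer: 982428/223 ≈ 4405.5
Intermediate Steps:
U/4683 - 1*(-4405) = 2373/4683 - 1*(-4405) = 2373*(1/4683) + 4405 = 113/223 + 4405 = 982428/223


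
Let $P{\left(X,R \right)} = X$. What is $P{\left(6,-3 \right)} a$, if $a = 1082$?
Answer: $6492$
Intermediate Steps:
$P{\left(6,-3 \right)} a = 6 \cdot 1082 = 6492$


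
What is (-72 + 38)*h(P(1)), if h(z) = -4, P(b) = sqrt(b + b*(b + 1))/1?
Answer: 136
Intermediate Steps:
P(b) = sqrt(b + b*(1 + b)) (P(b) = sqrt(b + b*(1 + b))*1 = sqrt(b + b*(1 + b)))
(-72 + 38)*h(P(1)) = (-72 + 38)*(-4) = -34*(-4) = 136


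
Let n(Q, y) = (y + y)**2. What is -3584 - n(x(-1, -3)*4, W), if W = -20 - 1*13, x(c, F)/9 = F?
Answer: -7940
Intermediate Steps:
x(c, F) = 9*F
W = -33 (W = -20 - 13 = -33)
n(Q, y) = 4*y**2 (n(Q, y) = (2*y)**2 = 4*y**2)
-3584 - n(x(-1, -3)*4, W) = -3584 - 4*(-33)**2 = -3584 - 4*1089 = -3584 - 1*4356 = -3584 - 4356 = -7940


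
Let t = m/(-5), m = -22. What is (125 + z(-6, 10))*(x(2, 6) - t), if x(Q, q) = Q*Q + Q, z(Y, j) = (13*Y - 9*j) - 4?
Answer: -376/5 ≈ -75.200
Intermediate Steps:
z(Y, j) = -4 - 9*j + 13*Y (z(Y, j) = (-9*j + 13*Y) - 4 = -4 - 9*j + 13*Y)
x(Q, q) = Q + Q² (x(Q, q) = Q² + Q = Q + Q²)
t = 22/5 (t = -22/(-5) = -22*(-⅕) = 22/5 ≈ 4.4000)
(125 + z(-6, 10))*(x(2, 6) - t) = (125 + (-4 - 9*10 + 13*(-6)))*(2*(1 + 2) - 1*22/5) = (125 + (-4 - 90 - 78))*(2*3 - 22/5) = (125 - 172)*(6 - 22/5) = -47*8/5 = -376/5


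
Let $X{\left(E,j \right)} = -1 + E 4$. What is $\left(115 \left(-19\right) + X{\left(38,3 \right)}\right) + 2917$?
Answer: $883$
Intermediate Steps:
$X{\left(E,j \right)} = -1 + 4 E$
$\left(115 \left(-19\right) + X{\left(38,3 \right)}\right) + 2917 = \left(115 \left(-19\right) + \left(-1 + 4 \cdot 38\right)\right) + 2917 = \left(-2185 + \left(-1 + 152\right)\right) + 2917 = \left(-2185 + 151\right) + 2917 = -2034 + 2917 = 883$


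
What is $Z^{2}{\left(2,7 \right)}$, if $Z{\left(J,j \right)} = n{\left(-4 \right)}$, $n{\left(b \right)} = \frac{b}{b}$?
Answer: $1$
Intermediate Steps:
$n{\left(b \right)} = 1$
$Z{\left(J,j \right)} = 1$
$Z^{2}{\left(2,7 \right)} = 1^{2} = 1$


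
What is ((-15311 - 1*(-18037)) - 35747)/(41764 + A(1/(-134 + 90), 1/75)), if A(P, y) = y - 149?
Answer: -2476575/3121126 ≈ -0.79349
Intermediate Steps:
A(P, y) = -149 + y
((-15311 - 1*(-18037)) - 35747)/(41764 + A(1/(-134 + 90), 1/75)) = ((-15311 - 1*(-18037)) - 35747)/(41764 + (-149 + 1/75)) = ((-15311 + 18037) - 35747)/(41764 + (-149 + 1/75)) = (2726 - 35747)/(41764 - 11174/75) = -33021/3121126/75 = -33021*75/3121126 = -2476575/3121126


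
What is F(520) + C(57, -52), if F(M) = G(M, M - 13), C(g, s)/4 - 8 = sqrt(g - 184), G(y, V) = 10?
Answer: 42 + 4*I*sqrt(127) ≈ 42.0 + 45.078*I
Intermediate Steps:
C(g, s) = 32 + 4*sqrt(-184 + g) (C(g, s) = 32 + 4*sqrt(g - 184) = 32 + 4*sqrt(-184 + g))
F(M) = 10
F(520) + C(57, -52) = 10 + (32 + 4*sqrt(-184 + 57)) = 10 + (32 + 4*sqrt(-127)) = 10 + (32 + 4*(I*sqrt(127))) = 10 + (32 + 4*I*sqrt(127)) = 42 + 4*I*sqrt(127)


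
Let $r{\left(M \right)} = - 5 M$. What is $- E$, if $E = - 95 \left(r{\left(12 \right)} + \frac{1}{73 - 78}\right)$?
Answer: $-5719$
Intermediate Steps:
$E = 5719$ ($E = - 95 \left(\left(-5\right) 12 + \frac{1}{73 - 78}\right) = - 95 \left(-60 + \frac{1}{-5}\right) = - 95 \left(-60 - \frac{1}{5}\right) = \left(-95\right) \left(- \frac{301}{5}\right) = 5719$)
$- E = \left(-1\right) 5719 = -5719$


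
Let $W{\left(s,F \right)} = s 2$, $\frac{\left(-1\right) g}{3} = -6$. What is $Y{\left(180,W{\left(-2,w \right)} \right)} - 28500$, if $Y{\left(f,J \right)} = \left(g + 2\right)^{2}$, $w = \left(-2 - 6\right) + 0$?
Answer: $-28100$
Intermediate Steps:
$w = -8$ ($w = \left(-2 - 6\right) + 0 = -8 + 0 = -8$)
$g = 18$ ($g = \left(-3\right) \left(-6\right) = 18$)
$W{\left(s,F \right)} = 2 s$
$Y{\left(f,J \right)} = 400$ ($Y{\left(f,J \right)} = \left(18 + 2\right)^{2} = 20^{2} = 400$)
$Y{\left(180,W{\left(-2,w \right)} \right)} - 28500 = 400 - 28500 = -28100$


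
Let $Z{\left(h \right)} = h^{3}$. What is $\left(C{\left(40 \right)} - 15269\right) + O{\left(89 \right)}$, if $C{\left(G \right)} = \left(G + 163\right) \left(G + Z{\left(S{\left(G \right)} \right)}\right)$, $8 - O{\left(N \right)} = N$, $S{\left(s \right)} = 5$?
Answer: $18145$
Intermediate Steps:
$O{\left(N \right)} = 8 - N$
$C{\left(G \right)} = \left(125 + G\right) \left(163 + G\right)$ ($C{\left(G \right)} = \left(G + 163\right) \left(G + 5^{3}\right) = \left(163 + G\right) \left(G + 125\right) = \left(163 + G\right) \left(125 + G\right) = \left(125 + G\right) \left(163 + G\right)$)
$\left(C{\left(40 \right)} - 15269\right) + O{\left(89 \right)} = \left(\left(20375 + 40^{2} + 288 \cdot 40\right) - 15269\right) + \left(8 - 89\right) = \left(\left(20375 + 1600 + 11520\right) - 15269\right) + \left(8 - 89\right) = \left(33495 - 15269\right) - 81 = 18226 - 81 = 18145$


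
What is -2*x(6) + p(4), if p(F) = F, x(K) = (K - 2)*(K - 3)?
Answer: -20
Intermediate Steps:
x(K) = (-3 + K)*(-2 + K) (x(K) = (-2 + K)*(-3 + K) = (-3 + K)*(-2 + K))
-2*x(6) + p(4) = -2*(6 + 6² - 5*6) + 4 = -2*(6 + 36 - 30) + 4 = -2*12 + 4 = -24 + 4 = -20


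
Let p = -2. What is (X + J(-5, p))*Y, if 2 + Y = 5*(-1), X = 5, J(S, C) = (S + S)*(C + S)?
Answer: -525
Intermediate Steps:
J(S, C) = 2*S*(C + S) (J(S, C) = (2*S)*(C + S) = 2*S*(C + S))
Y = -7 (Y = -2 + 5*(-1) = -2 - 5 = -7)
(X + J(-5, p))*Y = (5 + 2*(-5)*(-2 - 5))*(-7) = (5 + 2*(-5)*(-7))*(-7) = (5 + 70)*(-7) = 75*(-7) = -525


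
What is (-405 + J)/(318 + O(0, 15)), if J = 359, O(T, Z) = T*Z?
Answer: -23/159 ≈ -0.14465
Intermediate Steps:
(-405 + J)/(318 + O(0, 15)) = (-405 + 359)/(318 + 0*15) = -46/(318 + 0) = -46/318 = -46*1/318 = -23/159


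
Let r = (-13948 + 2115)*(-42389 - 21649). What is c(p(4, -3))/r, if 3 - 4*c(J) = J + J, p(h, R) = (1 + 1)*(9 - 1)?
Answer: -29/3031046616 ≈ -9.5677e-9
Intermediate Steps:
p(h, R) = 16 (p(h, R) = 2*8 = 16)
c(J) = ¾ - J/2 (c(J) = ¾ - (J + J)/4 = ¾ - J/2)
r = 757761654 (r = -11833*(-64038) = 757761654)
c(p(4, -3))/r = (¾ - ½*16)/757761654 = (¾ - 8)*(1/757761654) = -29/4*1/757761654 = -29/3031046616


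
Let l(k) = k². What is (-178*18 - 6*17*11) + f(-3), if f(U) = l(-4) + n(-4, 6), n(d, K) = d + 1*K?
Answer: -4308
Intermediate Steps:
n(d, K) = K + d (n(d, K) = d + K = K + d)
f(U) = 18 (f(U) = (-4)² + (6 - 4) = 16 + 2 = 18)
(-178*18 - 6*17*11) + f(-3) = (-178*18 - 6*17*11) + 18 = (-3204 - 102*11) + 18 = (-3204 - 1122) + 18 = -4326 + 18 = -4308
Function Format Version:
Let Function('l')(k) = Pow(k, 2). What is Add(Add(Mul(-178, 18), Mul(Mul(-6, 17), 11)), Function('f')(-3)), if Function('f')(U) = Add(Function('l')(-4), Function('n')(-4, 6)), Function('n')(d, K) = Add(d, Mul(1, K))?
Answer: -4308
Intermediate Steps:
Function('n')(d, K) = Add(K, d) (Function('n')(d, K) = Add(d, K) = Add(K, d))
Function('f')(U) = 18 (Function('f')(U) = Add(Pow(-4, 2), Add(6, -4)) = Add(16, 2) = 18)
Add(Add(Mul(-178, 18), Mul(Mul(-6, 17), 11)), Function('f')(-3)) = Add(Add(Mul(-178, 18), Mul(Mul(-6, 17), 11)), 18) = Add(Add(-3204, Mul(-102, 11)), 18) = Add(Add(-3204, -1122), 18) = Add(-4326, 18) = -4308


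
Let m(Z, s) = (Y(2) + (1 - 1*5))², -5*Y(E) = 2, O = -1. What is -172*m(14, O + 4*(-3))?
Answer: -83248/25 ≈ -3329.9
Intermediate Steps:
Y(E) = -⅖ (Y(E) = -⅕*2 = -⅖)
m(Z, s) = 484/25 (m(Z, s) = (-⅖ + (1 - 1*5))² = (-⅖ + (1 - 5))² = (-⅖ - 4)² = (-22/5)² = 484/25)
-172*m(14, O + 4*(-3)) = -172*484/25 = -83248/25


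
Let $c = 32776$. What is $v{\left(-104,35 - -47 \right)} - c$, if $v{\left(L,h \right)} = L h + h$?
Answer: $-41222$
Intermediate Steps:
$v{\left(L,h \right)} = h + L h$
$v{\left(-104,35 - -47 \right)} - c = \left(35 - -47\right) \left(1 - 104\right) - 32776 = \left(35 + 47\right) \left(-103\right) - 32776 = 82 \left(-103\right) - 32776 = -8446 - 32776 = -41222$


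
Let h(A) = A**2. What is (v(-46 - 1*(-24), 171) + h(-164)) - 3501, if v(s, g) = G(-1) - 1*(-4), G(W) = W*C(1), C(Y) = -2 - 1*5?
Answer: 23406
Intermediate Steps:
C(Y) = -7 (C(Y) = -2 - 5 = -7)
G(W) = -7*W (G(W) = W*(-7) = -7*W)
v(s, g) = 11 (v(s, g) = -7*(-1) - 1*(-4) = 7 + 4 = 11)
(v(-46 - 1*(-24), 171) + h(-164)) - 3501 = (11 + (-164)**2) - 3501 = (11 + 26896) - 3501 = 26907 - 3501 = 23406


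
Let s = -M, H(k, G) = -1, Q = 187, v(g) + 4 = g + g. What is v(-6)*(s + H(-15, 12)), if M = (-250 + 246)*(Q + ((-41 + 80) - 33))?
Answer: -12336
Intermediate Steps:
v(g) = -4 + 2*g (v(g) = -4 + (g + g) = -4 + 2*g)
M = -772 (M = (-250 + 246)*(187 + ((-41 + 80) - 33)) = -4*(187 + (39 - 33)) = -4*(187 + 6) = -4*193 = -772)
s = 772 (s = -1*(-772) = 772)
v(-6)*(s + H(-15, 12)) = (-4 + 2*(-6))*(772 - 1) = (-4 - 12)*771 = -16*771 = -12336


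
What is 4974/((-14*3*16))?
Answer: -829/112 ≈ -7.4018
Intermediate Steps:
4974/((-14*3*16)) = 4974/((-42*16)) = 4974/(-672) = 4974*(-1/672) = -829/112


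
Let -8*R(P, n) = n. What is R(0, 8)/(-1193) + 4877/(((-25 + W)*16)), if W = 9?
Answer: -5818005/305408 ≈ -19.050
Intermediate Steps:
R(P, n) = -n/8
R(0, 8)/(-1193) + 4877/(((-25 + W)*16)) = -1/8*8/(-1193) + 4877/(((-25 + 9)*16)) = -1*(-1/1193) + 4877/((-16*16)) = 1/1193 + 4877/(-256) = 1/1193 + 4877*(-1/256) = 1/1193 - 4877/256 = -5818005/305408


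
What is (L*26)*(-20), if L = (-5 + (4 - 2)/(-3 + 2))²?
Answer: -25480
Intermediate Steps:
L = 49 (L = (-5 + 2/(-1))² = (-5 + 2*(-1))² = (-5 - 2)² = (-7)² = 49)
(L*26)*(-20) = (49*26)*(-20) = 1274*(-20) = -25480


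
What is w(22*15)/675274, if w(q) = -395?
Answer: -395/675274 ≈ -0.00058495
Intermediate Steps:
w(22*15)/675274 = -395/675274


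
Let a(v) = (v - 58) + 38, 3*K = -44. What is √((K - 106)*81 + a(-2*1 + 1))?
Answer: I*√9795 ≈ 98.97*I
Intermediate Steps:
K = -44/3 (K = (⅓)*(-44) = -44/3 ≈ -14.667)
a(v) = -20 + v (a(v) = (-58 + v) + 38 = -20 + v)
√((K - 106)*81 + a(-2*1 + 1)) = √((-44/3 - 106)*81 + (-20 + (-2*1 + 1))) = √(-362/3*81 + (-20 + (-2 + 1))) = √(-9774 + (-20 - 1)) = √(-9774 - 21) = √(-9795) = I*√9795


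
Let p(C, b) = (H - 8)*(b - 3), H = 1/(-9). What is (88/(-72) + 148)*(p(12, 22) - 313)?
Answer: -5553484/81 ≈ -68562.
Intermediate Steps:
H = -⅑ ≈ -0.11111
p(C, b) = 73/3 - 73*b/9 (p(C, b) = (-⅑ - 8)*(b - 3) = -73*(-3 + b)/9 = 73/3 - 73*b/9)
(88/(-72) + 148)*(p(12, 22) - 313) = (88/(-72) + 148)*((73/3 - 73/9*22) - 313) = (88*(-1/72) + 148)*((73/3 - 1606/9) - 313) = (-11/9 + 148)*(-1387/9 - 313) = (1321/9)*(-4204/9) = -5553484/81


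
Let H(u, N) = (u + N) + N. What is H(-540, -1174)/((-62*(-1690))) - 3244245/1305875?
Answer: -110872051/44138575 ≈ -2.5119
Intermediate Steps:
H(u, N) = u + 2*N (H(u, N) = (N + u) + N = u + 2*N)
H(-540, -1174)/((-62*(-1690))) - 3244245/1305875 = (-540 + 2*(-1174))/((-62*(-1690))) - 3244245/1305875 = (-540 - 2348)/104780 - 3244245*1/1305875 = -2888*1/104780 - 648849/261175 = -722/26195 - 648849/261175 = -110872051/44138575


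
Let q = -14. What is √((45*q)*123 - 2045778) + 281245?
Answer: 281245 + 14*I*√10833 ≈ 2.8125e+5 + 1457.1*I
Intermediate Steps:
√((45*q)*123 - 2045778) + 281245 = √((45*(-14))*123 - 2045778) + 281245 = √(-630*123 - 2045778) + 281245 = √(-77490 - 2045778) + 281245 = √(-2123268) + 281245 = 14*I*√10833 + 281245 = 281245 + 14*I*√10833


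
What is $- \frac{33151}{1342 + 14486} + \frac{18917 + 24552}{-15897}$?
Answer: $- \frac{405009593}{83872572} \approx -4.8289$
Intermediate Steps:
$- \frac{33151}{1342 + 14486} + \frac{18917 + 24552}{-15897} = - \frac{33151}{15828} + 43469 \left(- \frac{1}{15897}\right) = \left(-33151\right) \frac{1}{15828} - \frac{43469}{15897} = - \frac{33151}{15828} - \frac{43469}{15897} = - \frac{405009593}{83872572}$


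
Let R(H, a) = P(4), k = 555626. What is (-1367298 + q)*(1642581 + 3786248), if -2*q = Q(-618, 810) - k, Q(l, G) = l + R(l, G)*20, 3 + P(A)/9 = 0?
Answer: -5911484471074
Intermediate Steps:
P(A) = -27 (P(A) = -27 + 9*0 = -27 + 0 = -27)
R(H, a) = -27
Q(l, G) = -540 + l (Q(l, G) = l - 27*20 = l - 540 = -540 + l)
q = 278392 (q = -((-540 - 618) - 1*555626)/2 = -(-1158 - 555626)/2 = -½*(-556784) = 278392)
(-1367298 + q)*(1642581 + 3786248) = (-1367298 + 278392)*(1642581 + 3786248) = -1088906*5428829 = -5911484471074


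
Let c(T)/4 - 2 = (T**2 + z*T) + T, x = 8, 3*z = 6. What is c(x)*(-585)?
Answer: -210600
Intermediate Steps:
z = 2 (z = (1/3)*6 = 2)
c(T) = 8 + 4*T**2 + 12*T (c(T) = 8 + 4*((T**2 + 2*T) + T) = 8 + 4*(T**2 + 3*T) = 8 + (4*T**2 + 12*T) = 8 + 4*T**2 + 12*T)
c(x)*(-585) = (8 + 4*8**2 + 12*8)*(-585) = (8 + 4*64 + 96)*(-585) = (8 + 256 + 96)*(-585) = 360*(-585) = -210600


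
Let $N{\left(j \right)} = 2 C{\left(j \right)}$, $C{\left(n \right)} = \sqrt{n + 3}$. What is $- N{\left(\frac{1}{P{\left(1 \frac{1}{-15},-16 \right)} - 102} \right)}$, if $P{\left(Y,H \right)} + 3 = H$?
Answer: $- \frac{2 \sqrt{362}}{11} \approx -3.4593$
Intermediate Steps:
$P{\left(Y,H \right)} = -3 + H$
$C{\left(n \right)} = \sqrt{3 + n}$
$N{\left(j \right)} = 2 \sqrt{3 + j}$
$- N{\left(\frac{1}{P{\left(1 \frac{1}{-15},-16 \right)} - 102} \right)} = - 2 \sqrt{3 + \frac{1}{\left(-3 - 16\right) - 102}} = - 2 \sqrt{3 + \frac{1}{-19 - 102}} = - 2 \sqrt{3 + \frac{1}{-121}} = - 2 \sqrt{3 - \frac{1}{121}} = - 2 \sqrt{\frac{362}{121}} = - 2 \frac{\sqrt{362}}{11} = - \frac{2 \sqrt{362}}{11}$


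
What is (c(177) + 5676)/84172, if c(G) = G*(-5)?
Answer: 4791/84172 ≈ 0.056919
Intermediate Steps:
c(G) = -5*G
(c(177) + 5676)/84172 = (-5*177 + 5676)/84172 = (-885 + 5676)*(1/84172) = 4791*(1/84172) = 4791/84172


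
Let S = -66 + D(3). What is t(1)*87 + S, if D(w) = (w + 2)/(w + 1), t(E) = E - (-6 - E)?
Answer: 2525/4 ≈ 631.25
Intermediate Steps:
t(E) = 6 + 2*E (t(E) = E + (6 + E) = 6 + 2*E)
D(w) = (2 + w)/(1 + w)
S = -259/4 (S = -66 + (2 + 3)/(1 + 3) = -66 + 5/4 = -259/4 ≈ -64.750)
t(1)*87 + S = (6 + 2*1)*87 - 259/4 = (6 + 2)*87 - 259/4 = 8*87 - 259/4 = 696 - 259/4 = 2525/4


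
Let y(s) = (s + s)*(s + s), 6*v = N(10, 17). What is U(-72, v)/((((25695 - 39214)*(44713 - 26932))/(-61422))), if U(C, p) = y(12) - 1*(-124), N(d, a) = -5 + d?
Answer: 14331800/80127113 ≈ 0.17886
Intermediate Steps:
v = 5/6 (v = (-5 + 10)/6 = (1/6)*5 = 5/6 ≈ 0.83333)
y(s) = 4*s**2 (y(s) = (2*s)*(2*s) = 4*s**2)
U(C, p) = 700 (U(C, p) = 4*12**2 - 1*(-124) = 4*144 + 124 = 576 + 124 = 700)
U(-72, v)/((((25695 - 39214)*(44713 - 26932))/(-61422))) = 700/((((25695 - 39214)*(44713 - 26932))/(-61422))) = 700/((-13519*17781*(-1/61422))) = 700/((-240381339*(-1/61422))) = 700/(80127113/20474) = 700*(20474/80127113) = 14331800/80127113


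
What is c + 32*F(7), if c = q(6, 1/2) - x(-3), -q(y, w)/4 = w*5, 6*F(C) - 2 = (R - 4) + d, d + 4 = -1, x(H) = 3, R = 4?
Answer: -29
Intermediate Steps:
d = -5 (d = -4 - 1 = -5)
F(C) = -½ (F(C) = ⅓ + ((4 - 4) - 5)/6 = ⅓ + (0 - 5)/6 = ⅓ + (⅙)*(-5) = ⅓ - ⅚ = -½)
q(y, w) = -20*w (q(y, w) = -4*w*5 = -20*w)
c = -13 (c = -20/2 - 1*3 = -20*½ - 3 = -10 - 3 = -13)
c + 32*F(7) = -13 + 32*(-½) = -13 - 16 = -29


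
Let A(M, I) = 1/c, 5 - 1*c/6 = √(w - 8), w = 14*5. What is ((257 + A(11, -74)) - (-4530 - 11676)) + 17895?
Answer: 7627471/222 - √62/222 ≈ 34358.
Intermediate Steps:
w = 70
c = 30 - 6*√62 (c = 30 - 6*√(70 - 8) = 30 - 6*√62 ≈ -17.244)
A(M, I) = 1/(30 - 6*√62)
((257 + A(11, -74)) - (-4530 - 11676)) + 17895 = ((257 + (-5/222 - √62/222)) - (-4530 - 11676)) + 17895 = ((57049/222 - √62/222) - 1*(-16206)) + 17895 = ((57049/222 - √62/222) + 16206) + 17895 = (3654781/222 - √62/222) + 17895 = 7627471/222 - √62/222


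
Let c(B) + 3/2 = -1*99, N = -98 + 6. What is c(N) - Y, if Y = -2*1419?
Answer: 5475/2 ≈ 2737.5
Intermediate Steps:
N = -92
c(B) = -201/2 (c(B) = -3/2 - 1*99 = -3/2 - 99 = -201/2)
Y = -2838
c(N) - Y = -201/2 - 1*(-2838) = -201/2 + 2838 = 5475/2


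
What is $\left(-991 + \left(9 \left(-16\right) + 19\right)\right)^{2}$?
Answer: $1245456$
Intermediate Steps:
$\left(-991 + \left(9 \left(-16\right) + 19\right)\right)^{2} = \left(-991 + \left(-144 + 19\right)\right)^{2} = \left(-991 - 125\right)^{2} = \left(-1116\right)^{2} = 1245456$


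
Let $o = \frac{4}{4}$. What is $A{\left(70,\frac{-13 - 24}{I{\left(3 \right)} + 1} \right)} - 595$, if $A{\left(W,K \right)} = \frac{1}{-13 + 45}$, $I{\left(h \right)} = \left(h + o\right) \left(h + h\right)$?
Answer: $- \frac{19039}{32} \approx -594.97$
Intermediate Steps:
$o = 1$ ($o = 4 \cdot \frac{1}{4} = 1$)
$I{\left(h \right)} = 2 h \left(1 + h\right)$ ($I{\left(h \right)} = \left(h + 1\right) \left(h + h\right) = \left(1 + h\right) 2 h = 2 h \left(1 + h\right)$)
$A{\left(W,K \right)} = \frac{1}{32}$
$A{\left(70,\frac{-13 - 24}{I{\left(3 \right)} + 1} \right)} - 595 = \frac{1}{32} - 595 = - \frac{19039}{32}$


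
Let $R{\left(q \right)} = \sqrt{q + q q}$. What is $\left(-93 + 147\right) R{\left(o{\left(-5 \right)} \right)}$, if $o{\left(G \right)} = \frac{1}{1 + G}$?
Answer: $\frac{27 i \sqrt{3}}{2} \approx 23.383 i$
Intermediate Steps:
$R{\left(q \right)} = \sqrt{q + q^{2}}$
$\left(-93 + 147\right) R{\left(o{\left(-5 \right)} \right)} = \left(-93 + 147\right) \sqrt{\frac{1 + \frac{1}{1 - 5}}{1 - 5}} = 54 \sqrt{\frac{1 + \frac{1}{-4}}{-4}} = 54 \sqrt{- \frac{1 - \frac{1}{4}}{4}} = 54 \sqrt{\left(- \frac{1}{4}\right) \frac{3}{4}} = 54 \sqrt{- \frac{3}{16}} = 54 \frac{i \sqrt{3}}{4} = \frac{27 i \sqrt{3}}{2}$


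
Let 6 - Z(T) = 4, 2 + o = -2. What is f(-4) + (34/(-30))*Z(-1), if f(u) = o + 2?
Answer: -64/15 ≈ -4.2667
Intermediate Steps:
o = -4 (o = -2 - 2 = -4)
Z(T) = 2 (Z(T) = 6 - 1*4 = 6 - 4 = 2)
f(u) = -2 (f(u) = -4 + 2 = -2)
f(-4) + (34/(-30))*Z(-1) = -2 + (34/(-30))*2 = -2 + (34*(-1/30))*2 = -2 - 17/15*2 = -2 - 34/15 = -64/15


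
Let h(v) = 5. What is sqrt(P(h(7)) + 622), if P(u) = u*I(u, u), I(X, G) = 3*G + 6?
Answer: sqrt(727) ≈ 26.963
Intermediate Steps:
I(X, G) = 6 + 3*G
P(u) = u*(6 + 3*u)
sqrt(P(h(7)) + 622) = sqrt(3*5*(2 + 5) + 622) = sqrt(3*5*7 + 622) = sqrt(105 + 622) = sqrt(727)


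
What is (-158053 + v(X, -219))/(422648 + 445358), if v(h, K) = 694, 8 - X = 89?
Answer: -157359/868006 ≈ -0.18129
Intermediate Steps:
X = -81 (X = 8 - 1*89 = 8 - 89 = -81)
(-158053 + v(X, -219))/(422648 + 445358) = (-158053 + 694)/(422648 + 445358) = -157359/868006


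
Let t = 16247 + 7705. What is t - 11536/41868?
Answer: 250702700/10467 ≈ 23952.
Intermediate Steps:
t = 23952
t - 11536/41868 = 23952 - 11536/41868 = 23952 - 1*2884/10467 = 23952 - 2884/10467 = 250702700/10467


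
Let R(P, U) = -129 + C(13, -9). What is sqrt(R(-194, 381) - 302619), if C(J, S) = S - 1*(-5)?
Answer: 4*I*sqrt(18922) ≈ 550.23*I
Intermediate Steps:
C(J, S) = 5 + S (C(J, S) = S + 5 = 5 + S)
R(P, U) = -133 (R(P, U) = -129 + (5 - 9) = -129 - 4 = -133)
sqrt(R(-194, 381) - 302619) = sqrt(-133 - 302619) = sqrt(-302752) = 4*I*sqrt(18922)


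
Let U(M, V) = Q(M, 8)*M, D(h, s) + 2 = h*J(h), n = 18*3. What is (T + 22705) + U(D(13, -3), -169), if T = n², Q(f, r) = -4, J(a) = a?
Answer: 24953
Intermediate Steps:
n = 54
T = 2916 (T = 54² = 2916)
D(h, s) = -2 + h² (D(h, s) = -2 + h*h = -2 + h²)
U(M, V) = -4*M
(T + 22705) + U(D(13, -3), -169) = (2916 + 22705) - 4*(-2 + 13²) = 25621 - 4*(-2 + 169) = 25621 - 4*167 = 25621 - 668 = 24953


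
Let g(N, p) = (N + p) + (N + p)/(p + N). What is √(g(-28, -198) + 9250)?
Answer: 95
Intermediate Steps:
g(N, p) = 1 + N + p (g(N, p) = (N + p) + (N + p)/(N + p) = (N + p) + 1 = 1 + N + p)
√(g(-28, -198) + 9250) = √((1 - 28 - 198) + 9250) = √(-225 + 9250) = √9025 = 95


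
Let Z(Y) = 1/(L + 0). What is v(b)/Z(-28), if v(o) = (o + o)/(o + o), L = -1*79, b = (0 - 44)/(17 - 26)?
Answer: -79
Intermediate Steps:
b = 44/9 (b = -44/(-9) = -44*(-⅑) = 44/9 ≈ 4.8889)
L = -79
Z(Y) = -1/79 (Z(Y) = 1/(-79 + 0) = 1/(-79) = -1/79)
v(o) = 1 (v(o) = (2*o)/((2*o)) = (2*o)*(1/(2*o)) = 1)
v(b)/Z(-28) = 1/(-1/79) = 1*(-79) = -79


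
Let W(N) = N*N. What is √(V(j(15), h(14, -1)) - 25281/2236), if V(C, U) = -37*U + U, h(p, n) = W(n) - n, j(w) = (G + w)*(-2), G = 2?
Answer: 3*I*√11569623/1118 ≈ 9.1272*I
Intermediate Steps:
W(N) = N²
j(w) = -4 - 2*w (j(w) = (2 + w)*(-2) = -4 - 2*w)
h(p, n) = n² - n
V(C, U) = -36*U
√(V(j(15), h(14, -1)) - 25281/2236) = √(-(-36)*(-1 - 1) - 25281/2236) = √(-(-36)*(-2) - 25281*1/2236) = √(-36*2 - 25281/2236) = √(-72 - 25281/2236) = √(-186273/2236) = 3*I*√11569623/1118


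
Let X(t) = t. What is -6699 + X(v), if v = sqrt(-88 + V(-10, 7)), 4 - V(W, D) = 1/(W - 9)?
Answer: -6699 + I*sqrt(30305)/19 ≈ -6699.0 + 9.1623*I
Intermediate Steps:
V(W, D) = 4 - 1/(-9 + W) (V(W, D) = 4 - 1/(W - 9) = 4 - 1/(-9 + W))
v = I*sqrt(30305)/19 (v = sqrt(-88 + (-37 + 4*(-10))/(-9 - 10)) = sqrt(-88 + (-37 - 40)/(-19)) = sqrt(-88 - 1/19*(-77)) = sqrt(-88 + 77/19) = sqrt(-1595/19) = I*sqrt(30305)/19 ≈ 9.1623*I)
-6699 + X(v) = -6699 + I*sqrt(30305)/19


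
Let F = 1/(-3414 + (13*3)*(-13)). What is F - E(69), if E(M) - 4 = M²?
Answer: -18683566/3921 ≈ -4765.0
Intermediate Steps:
E(M) = 4 + M²
F = -1/3921 (F = 1/(-3414 + 39*(-13)) = 1/(-3414 - 507) = 1/(-3921) = -1/3921 ≈ -0.00025504)
F - E(69) = -1/3921 - (4 + 69²) = -1/3921 - (4 + 4761) = -1/3921 - 1*4765 = -1/3921 - 4765 = -18683566/3921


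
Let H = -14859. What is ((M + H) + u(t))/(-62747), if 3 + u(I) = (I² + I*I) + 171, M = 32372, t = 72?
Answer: -28049/62747 ≈ -0.44702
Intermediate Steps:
u(I) = 168 + 2*I² (u(I) = -3 + ((I² + I*I) + 171) = -3 + ((I² + I²) + 171) = -3 + (2*I² + 171) = -3 + (171 + 2*I²) = 168 + 2*I²)
((M + H) + u(t))/(-62747) = ((32372 - 14859) + (168 + 2*72²))/(-62747) = (17513 + (168 + 2*5184))*(-1/62747) = (17513 + (168 + 10368))*(-1/62747) = (17513 + 10536)*(-1/62747) = 28049*(-1/62747) = -28049/62747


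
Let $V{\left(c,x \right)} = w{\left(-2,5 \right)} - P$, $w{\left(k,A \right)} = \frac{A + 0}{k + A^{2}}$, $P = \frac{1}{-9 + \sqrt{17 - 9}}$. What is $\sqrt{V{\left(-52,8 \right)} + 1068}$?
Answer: $\frac{\sqrt{3011696176 + 77234 \sqrt{2}}}{1679} \approx 32.686$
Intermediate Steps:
$P = \frac{1}{-9 + 2 \sqrt{2}}$ ($P = \frac{1}{-9 + \sqrt{8}} = \frac{1}{-9 + 2 \sqrt{2}} \approx -0.16203$)
$w{\left(k,A \right)} = \frac{A}{k + A^{2}}$
$V{\left(c,x \right)} = \frac{572}{1679} + \frac{2 \sqrt{2}}{73}$ ($V{\left(c,x \right)} = \frac{5}{-2 + 5^{2}} - \left(- \frac{9}{73} - \frac{2 \sqrt{2}}{73}\right) = \frac{5}{-2 + 25} + \left(\frac{9}{73} + \frac{2 \sqrt{2}}{73}\right) = \frac{5}{23} + \left(\frac{9}{73} + \frac{2 \sqrt{2}}{73}\right) = \frac{572}{1679} + \frac{2 \sqrt{2}}{73}$)
$\sqrt{V{\left(-52,8 \right)} + 1068} = \sqrt{\left(\frac{572}{1679} + \frac{2 \sqrt{2}}{73}\right) + 1068} = \sqrt{\frac{1793744}{1679} + \frac{2 \sqrt{2}}{73}}$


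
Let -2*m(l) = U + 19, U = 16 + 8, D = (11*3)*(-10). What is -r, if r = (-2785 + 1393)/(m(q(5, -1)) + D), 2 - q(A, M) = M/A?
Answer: -2784/703 ≈ -3.9602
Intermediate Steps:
q(A, M) = 2 - M/A
D = -330 (D = 33*(-10) = -330)
U = 24
m(l) = -43/2 (m(l) = -(24 + 19)/2 = -1/2*43 = -43/2)
r = 2784/703 (r = (-2785 + 1393)/(-43/2 - 330) = -1392/(-703/2) = -1392*(-2/703) = 2784/703 ≈ 3.9602)
-r = -1*2784/703 = -2784/703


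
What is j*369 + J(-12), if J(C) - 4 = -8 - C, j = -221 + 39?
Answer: -67150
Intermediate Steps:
j = -182
J(C) = -4 - C (J(C) = 4 + (-8 - C) = -4 - C)
j*369 + J(-12) = -182*369 + (-4 - 1*(-12)) = -67158 + (-4 + 12) = -67158 + 8 = -67150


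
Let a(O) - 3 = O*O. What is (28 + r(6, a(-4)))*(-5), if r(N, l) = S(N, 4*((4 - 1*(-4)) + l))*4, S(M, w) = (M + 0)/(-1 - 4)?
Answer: -116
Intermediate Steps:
S(M, w) = -M/5 (S(M, w) = M/(-5) = M*(-1/5) = -M/5)
a(O) = 3 + O**2 (a(O) = 3 + O*O = 3 + O**2)
r(N, l) = -4*N/5 (r(N, l) = -N/5*4 = -4*N/5)
(28 + r(6, a(-4)))*(-5) = (28 - 4/5*6)*(-5) = (28 - 24/5)*(-5) = (116/5)*(-5) = -116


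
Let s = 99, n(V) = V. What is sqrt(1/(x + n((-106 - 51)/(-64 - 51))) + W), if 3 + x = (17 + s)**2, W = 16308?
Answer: sqrt(9760292184365303)/773626 ≈ 127.70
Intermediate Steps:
x = 13453 (x = -3 + (17 + 99)**2 = -3 + 116**2 = -3 + 13456 = 13453)
sqrt(1/(x + n((-106 - 51)/(-64 - 51))) + W) = sqrt(1/(13453 + (-106 - 51)/(-64 - 51)) + 16308) = sqrt(1/(13453 - 157/(-115)) + 16308) = sqrt(1/(13453 - 157*(-1/115)) + 16308) = sqrt(1/(13453 + 157/115) + 16308) = sqrt(1/(1547252/115) + 16308) = sqrt(115/1547252 + 16308) = sqrt(25232585731/1547252) = sqrt(9760292184365303)/773626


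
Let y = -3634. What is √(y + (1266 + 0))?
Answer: 8*I*√37 ≈ 48.662*I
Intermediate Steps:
√(y + (1266 + 0)) = √(-3634 + (1266 + 0)) = √(-3634 + 1266) = √(-2368) = 8*I*√37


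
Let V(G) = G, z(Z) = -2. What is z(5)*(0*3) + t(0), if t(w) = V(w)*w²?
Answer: 0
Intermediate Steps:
t(w) = w³ (t(w) = w*w² = w³)
z(5)*(0*3) + t(0) = -0*3 + 0³ = -2*0 + 0 = 0 + 0 = 0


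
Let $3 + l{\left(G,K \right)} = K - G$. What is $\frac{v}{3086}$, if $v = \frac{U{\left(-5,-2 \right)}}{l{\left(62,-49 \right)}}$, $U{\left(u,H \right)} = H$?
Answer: $\frac{1}{175902} \approx 5.685 \cdot 10^{-6}$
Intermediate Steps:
$l{\left(G,K \right)} = -3 + K - G$ ($l{\left(G,K \right)} = -3 - \left(G - K\right) = -3 + K - G$)
$v = \frac{1}{57}$ ($v = - \frac{2}{-3 - 49 - 62} = - \frac{2}{-114} = \left(-2\right) \left(- \frac{1}{114}\right) = \frac{1}{57} \approx 0.017544$)
$\frac{v}{3086} = \frac{1}{57 \cdot 3086} = \frac{1}{57} \cdot \frac{1}{3086} = \frac{1}{175902}$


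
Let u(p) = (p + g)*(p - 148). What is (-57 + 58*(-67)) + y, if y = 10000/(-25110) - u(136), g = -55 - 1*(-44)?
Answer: -6135373/2511 ≈ -2443.4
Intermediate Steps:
g = -11 (g = -55 + 44 = -11)
u(p) = (-148 + p)*(-11 + p) (u(p) = (p - 11)*(p - 148) = (-11 + p)*(-148 + p) = (-148 + p)*(-11 + p))
y = 3765500/2511 (y = 10000/(-25110) - (1628 + 136² - 159*136) = 10000*(-1/25110) - (1628 + 18496 - 21624) = -1000/2511 - 1*(-1500) = -1000/2511 + 1500 = 3765500/2511 ≈ 1499.6)
(-57 + 58*(-67)) + y = (-57 + 58*(-67)) + 3765500/2511 = (-57 - 3886) + 3765500/2511 = -3943 + 3765500/2511 = -6135373/2511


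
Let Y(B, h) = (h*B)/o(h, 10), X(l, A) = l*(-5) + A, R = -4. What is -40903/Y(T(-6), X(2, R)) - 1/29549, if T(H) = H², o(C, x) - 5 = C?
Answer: -1208642803/1654744 ≈ -730.41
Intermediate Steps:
o(C, x) = 5 + C
X(l, A) = A - 5*l (X(l, A) = -5*l + A = A - 5*l)
Y(B, h) = B*h/(5 + h) (Y(B, h) = (h*B)/(5 + h) = (B*h)/(5 + h) = B*h/(5 + h))
-40903/Y(T(-6), X(2, R)) - 1/29549 = -40903*(5 + (-4 - 5*2))/(36*(-4 - 5*2)) - 1/29549 = -40903*(5 + (-4 - 10))/(36*(-4 - 10)) - 1*1/29549 = -40903/(36*(-14)/(5 - 14)) - 1/29549 = -40903/(36*(-14)/(-9)) - 1/29549 = -40903/(36*(-14)*(-⅑)) - 1/29549 = -40903/56 - 1/29549 = -1208642803/1654744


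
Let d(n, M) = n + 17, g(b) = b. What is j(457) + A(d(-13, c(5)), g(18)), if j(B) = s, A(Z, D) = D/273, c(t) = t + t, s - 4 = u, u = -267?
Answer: -23927/91 ≈ -262.93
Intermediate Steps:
s = -263 (s = 4 - 267 = -263)
c(t) = 2*t
d(n, M) = 17 + n
A(Z, D) = D/273 (A(Z, D) = D*(1/273) = D/273)
j(B) = -263
j(457) + A(d(-13, c(5)), g(18)) = -263 + (1/273)*18 = -263 + 6/91 = -23927/91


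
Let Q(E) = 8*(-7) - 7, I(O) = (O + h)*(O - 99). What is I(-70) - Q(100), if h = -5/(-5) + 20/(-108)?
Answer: 317393/27 ≈ 11755.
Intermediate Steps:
h = 22/27 (h = -5*(-1/5) + 20*(-1/108) = 1 - 5/27 = 22/27 ≈ 0.81481)
I(O) = (-99 + O)*(22/27 + O) (I(O) = (O + 22/27)*(O - 99) = (22/27 + O)*(-99 + O) = (-99 + O)*(22/27 + O))
Q(E) = -63 (Q(E) = -56 - 7 = -63)
I(-70) - Q(100) = (-242/3 + (-70)**2 - 2651/27*(-70)) - 1*(-63) = (-242/3 + 4900 + 185570/27) + 63 = 315692/27 + 63 = 317393/27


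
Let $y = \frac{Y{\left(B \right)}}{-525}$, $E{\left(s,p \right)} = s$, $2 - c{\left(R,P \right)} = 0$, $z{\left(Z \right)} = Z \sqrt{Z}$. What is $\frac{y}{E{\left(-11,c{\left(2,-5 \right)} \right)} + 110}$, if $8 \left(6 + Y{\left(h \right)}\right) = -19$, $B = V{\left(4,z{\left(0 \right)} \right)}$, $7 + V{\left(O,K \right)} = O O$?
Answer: $\frac{67}{415800} \approx 0.00016114$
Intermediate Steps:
$z{\left(Z \right)} = Z^{\frac{3}{2}}$
$V{\left(O,K \right)} = -7 + O^{2}$ ($V{\left(O,K \right)} = -7 + O O = -7 + O^{2}$)
$B = 9$ ($B = -7 + 4^{2} = -7 + 16 = 9$)
$c{\left(R,P \right)} = 2$ ($c{\left(R,P \right)} = 2 - 0 = 2 + 0 = 2$)
$Y{\left(h \right)} = - \frac{67}{8}$ ($Y{\left(h \right)} = -6 + \frac{1}{8} \left(-19\right) = -6 - \frac{19}{8} = - \frac{67}{8}$)
$y = \frac{67}{4200}$ ($y = - \frac{67}{8 \left(-525\right)} = \left(- \frac{67}{8}\right) \left(- \frac{1}{525}\right) = \frac{67}{4200} \approx 0.015952$)
$\frac{y}{E{\left(-11,c{\left(2,-5 \right)} \right)} + 110} = \frac{1}{-11 + 110} \cdot \frac{67}{4200} = \frac{1}{99} \cdot \frac{67}{4200} = \frac{67}{415800}$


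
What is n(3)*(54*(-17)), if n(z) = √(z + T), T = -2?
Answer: -918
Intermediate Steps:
n(z) = √(-2 + z) (n(z) = √(z - 2) = √(-2 + z))
n(3)*(54*(-17)) = √(-2 + 3)*(54*(-17)) = √1*(-918) = 1*(-918) = -918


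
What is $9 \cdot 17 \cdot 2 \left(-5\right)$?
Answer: $-1530$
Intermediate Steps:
$9 \cdot 17 \cdot 2 \left(-5\right) = 153 \left(-10\right) = -1530$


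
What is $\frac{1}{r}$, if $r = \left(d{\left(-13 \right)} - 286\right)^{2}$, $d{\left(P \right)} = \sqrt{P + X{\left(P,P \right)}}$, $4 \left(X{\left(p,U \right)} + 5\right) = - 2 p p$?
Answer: $\frac{4}{\left(572 - i \sqrt{410}\right)^{2}} \approx 1.218 \cdot 10^{-5} + 8.6339 \cdot 10^{-7} i$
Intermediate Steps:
$X{\left(p,U \right)} = -5 - \frac{p^{2}}{2}$ ($X{\left(p,U \right)} = -5 + \frac{- 2 p p}{4} = -5 + \frac{\left(-2\right) p^{2}}{4} = -5 - \frac{p^{2}}{2}$)
$d{\left(P \right)} = \sqrt{-5 + P - \frac{P^{2}}{2}}$ ($d{\left(P \right)} = \sqrt{P - \left(5 + \frac{P^{2}}{2}\right)} = \sqrt{-5 + P - \frac{P^{2}}{2}}$)
$r = \left(-286 + \frac{i \sqrt{410}}{2}\right)^{2}$ ($r = \left(\frac{\sqrt{-20 - 2 \left(-13\right)^{2} + 4 \left(-13\right)}}{2} - 286\right)^{2} = \left(\frac{\sqrt{-20 - 338 - 52}}{2} - 286\right)^{2} = \left(\frac{\sqrt{-410}}{2} - 286\right)^{2} = \left(\frac{i \sqrt{410}}{2} - 286\right)^{2} = \left(-286 + \frac{i \sqrt{410}}{2}\right)^{2} \approx 81694.0 - 5791.1 i$)
$\frac{1}{r} = \frac{1}{\frac{1}{4} \left(572 - i \sqrt{410}\right)^{2}} = \frac{4}{\left(572 - i \sqrt{410}\right)^{2}}$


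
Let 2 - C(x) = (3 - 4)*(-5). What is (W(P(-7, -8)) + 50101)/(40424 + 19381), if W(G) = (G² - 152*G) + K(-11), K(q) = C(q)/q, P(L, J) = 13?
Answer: 177079/219285 ≈ 0.80753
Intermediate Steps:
C(x) = -3 (C(x) = 2 - (3 - 4)*(-5) = 2 - (-1)*(-5) = 2 - 1*5 = 2 - 5 = -3)
K(q) = -3/q
W(G) = 3/11 + G² - 152*G (W(G) = (G² - 152*G) - 3/(-11) = (G² - 152*G) - 3*(-1/11) = (G² - 152*G) + 3/11 = 3/11 + G² - 152*G)
(W(P(-7, -8)) + 50101)/(40424 + 19381) = ((3/11 + 13² - 152*13) + 50101)/(40424 + 19381) = ((3/11 + 169 - 1976) + 50101)/59805 = (-19874/11 + 50101)*(1/59805) = (531237/11)*(1/59805) = 177079/219285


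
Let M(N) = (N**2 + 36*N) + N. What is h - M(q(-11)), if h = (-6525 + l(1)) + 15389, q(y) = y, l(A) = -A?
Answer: 9149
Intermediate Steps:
M(N) = N**2 + 37*N
h = 8863 (h = (-6525 - 1*1) + 15389 = (-6525 - 1) + 15389 = -6526 + 15389 = 8863)
h - M(q(-11)) = 8863 - (-11)*(37 - 11) = 8863 - (-11)*26 = 8863 - 1*(-286) = 8863 + 286 = 9149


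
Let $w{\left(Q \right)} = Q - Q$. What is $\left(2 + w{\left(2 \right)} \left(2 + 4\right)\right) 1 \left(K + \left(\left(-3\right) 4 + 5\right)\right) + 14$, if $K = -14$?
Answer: $-28$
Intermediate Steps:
$w{\left(Q \right)} = 0$
$\left(2 + w{\left(2 \right)} \left(2 + 4\right)\right) 1 \left(K + \left(\left(-3\right) 4 + 5\right)\right) + 14 = \left(2 + 0 \left(2 + 4\right)\right) 1 \left(-14 + \left(\left(-3\right) 4 + 5\right)\right) + 14 = \left(2 + 0 \cdot 6\right) 1 \left(-14 + \left(-12 + 5\right)\right) + 14 = \left(2 + 0\right) 1 \left(-14 - 7\right) + 14 = 2 \cdot 1 \left(-21\right) + 14 = 2 \left(-21\right) + 14 = -42 + 14 = -28$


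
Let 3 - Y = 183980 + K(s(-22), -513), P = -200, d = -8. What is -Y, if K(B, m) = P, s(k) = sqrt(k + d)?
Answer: 183777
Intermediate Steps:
s(k) = sqrt(-8 + k) (s(k) = sqrt(k - 8) = sqrt(-8 + k))
K(B, m) = -200
Y = -183777 (Y = 3 - (183980 - 200) = 3 - 1*183780 = 3 - 183780 = -183777)
-Y = -1*(-183777) = 183777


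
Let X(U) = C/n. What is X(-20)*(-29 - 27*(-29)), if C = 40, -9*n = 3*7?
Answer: -90480/7 ≈ -12926.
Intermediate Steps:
n = -7/3 ≈ -2.3333
X(U) = -120/7 (X(U) = 40/(-7/3) = 40*(-3/7) = -120/7)
X(-20)*(-29 - 27*(-29)) = -120*(-29 - 27*(-29))/7 = -120*(-29 + 783)/7 = -120/7*754 = -90480/7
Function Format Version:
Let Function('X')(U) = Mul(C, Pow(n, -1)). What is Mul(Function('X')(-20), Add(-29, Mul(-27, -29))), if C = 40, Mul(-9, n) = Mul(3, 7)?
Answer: Rational(-90480, 7) ≈ -12926.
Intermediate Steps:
n = Rational(-7, 3) (n = Mul(Rational(-1, 9), Mul(3, 7)) = Mul(Rational(-1, 9), 21) = Rational(-7, 3) ≈ -2.3333)
Function('X')(U) = Rational(-120, 7) (Function('X')(U) = Mul(40, Pow(Rational(-7, 3), -1)) = Mul(40, Rational(-3, 7)) = Rational(-120, 7))
Mul(Function('X')(-20), Add(-29, Mul(-27, -29))) = Mul(Rational(-120, 7), Add(-29, Mul(-27, -29))) = Mul(Rational(-120, 7), Add(-29, 783)) = Mul(Rational(-120, 7), 754) = Rational(-90480, 7)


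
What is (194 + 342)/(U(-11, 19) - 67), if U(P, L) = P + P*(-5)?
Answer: -536/23 ≈ -23.304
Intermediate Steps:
U(P, L) = -4*P (U(P, L) = P - 5*P = -4*P)
(194 + 342)/(U(-11, 19) - 67) = (194 + 342)/(-4*(-11) - 67) = 536/(44 - 67) = 536/(-23) = 536*(-1/23) = -536/23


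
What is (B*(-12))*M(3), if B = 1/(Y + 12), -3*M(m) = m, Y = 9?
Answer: 4/7 ≈ 0.57143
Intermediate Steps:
M(m) = -m/3
B = 1/21 (B = 1/(9 + 12) = 1/21 ≈ 0.047619)
(B*(-12))*M(3) = ((1/21)*(-12))*(-⅓*3) = -4/7*(-1) = 4/7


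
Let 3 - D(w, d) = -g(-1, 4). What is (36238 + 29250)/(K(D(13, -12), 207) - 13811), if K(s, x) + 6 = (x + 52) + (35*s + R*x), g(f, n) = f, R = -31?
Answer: -65488/19905 ≈ -3.2900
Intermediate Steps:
D(w, d) = 2 (D(w, d) = 3 - (-1)*(-1) = 3 - 1*1 = 3 - 1 = 2)
K(s, x) = 46 - 30*x + 35*s (K(s, x) = -6 + ((x + 52) + (35*s - 31*x)) = -6 + ((52 + x) + (-31*x + 35*s)) = -6 + (52 - 30*x + 35*s) = 46 - 30*x + 35*s)
(36238 + 29250)/(K(D(13, -12), 207) - 13811) = (36238 + 29250)/((46 - 30*207 + 35*2) - 13811) = 65488/((46 - 6210 + 70) - 13811) = 65488/(-6094 - 13811) = 65488/(-19905) = 65488*(-1/19905) = -65488/19905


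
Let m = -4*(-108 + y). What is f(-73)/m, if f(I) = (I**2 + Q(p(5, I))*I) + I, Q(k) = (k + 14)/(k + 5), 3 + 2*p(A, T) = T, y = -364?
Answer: 3577/1298 ≈ 2.7558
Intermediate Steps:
p(A, T) = -3/2 + T/2
Q(k) = (14 + k)/(5 + k)
m = 1888 (m = -4*(-108 - 364) = -4*(-472) = 1888)
f(I) = I + I**2 + I*(25/2 + I/2)/(7/2 + I/2) (f(I) = (I**2 + ((14 + (-3/2 + I/2))/(5 + (-3/2 + I/2)))*I) + I = (I**2 + ((25/2 + I/2)/(7/2 + I/2))*I) + I = (I**2 + I*(25/2 + I/2)/(7/2 + I/2)) + I = I + I**2 + I*(25/2 + I/2)/(7/2 + I/2))
f(-73)/m = -73*(32 + (-73)**2 + 9*(-73))/(7 - 73)/1888 = -73*(32 + 5329 - 657)/(-66)*(1/1888) = -73*(-1/66)*4704*(1/1888) = (57232/11)*(1/1888) = 3577/1298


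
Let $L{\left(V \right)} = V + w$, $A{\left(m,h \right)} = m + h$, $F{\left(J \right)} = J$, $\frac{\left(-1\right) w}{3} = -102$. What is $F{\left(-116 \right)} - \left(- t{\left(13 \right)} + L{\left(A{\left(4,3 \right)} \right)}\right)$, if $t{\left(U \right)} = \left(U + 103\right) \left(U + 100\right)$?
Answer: $12679$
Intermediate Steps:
$w = 306$ ($w = \left(-3\right) \left(-102\right) = 306$)
$A{\left(m,h \right)} = h + m$
$L{\left(V \right)} = 306 + V$ ($L{\left(V \right)} = V + 306 = 306 + V$)
$t{\left(U \right)} = \left(100 + U\right) \left(103 + U\right)$ ($t{\left(U \right)} = \left(103 + U\right) \left(100 + U\right) = \left(100 + U\right) \left(103 + U\right)$)
$F{\left(-116 \right)} - \left(- t{\left(13 \right)} + L{\left(A{\left(4,3 \right)} \right)}\right) = -116 + \left(\left(10300 + 13^{2} + 203 \cdot 13\right) - \left(306 + \left(3 + 4\right)\right)\right) = -116 + \left(\left(10300 + 169 + 2639\right) - \left(306 + 7\right)\right) = -116 + \left(13108 - 313\right) = -116 + 12795 = 12679$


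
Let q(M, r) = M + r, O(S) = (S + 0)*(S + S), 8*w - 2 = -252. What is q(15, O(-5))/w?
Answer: -52/25 ≈ -2.0800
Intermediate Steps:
w = -125/4 (w = ¼ + (⅛)*(-252) = ¼ - 63/2 = -125/4 ≈ -31.250)
O(S) = 2*S² (O(S) = S*(2*S) = 2*S²)
q(15, O(-5))/w = (15 + 2*(-5)²)/(-125/4) = (15 + 2*25)*(-4/125) = (15 + 50)*(-4/125) = 65*(-4/125) = -52/25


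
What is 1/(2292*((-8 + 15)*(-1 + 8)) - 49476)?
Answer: 1/62832 ≈ 1.5915e-5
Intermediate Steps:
1/(2292*((-8 + 15)*(-1 + 8)) - 49476) = 1/(2292*(7*7) - 49476) = 1/(2292*49 - 49476) = 1/(112308 - 49476) = 1/62832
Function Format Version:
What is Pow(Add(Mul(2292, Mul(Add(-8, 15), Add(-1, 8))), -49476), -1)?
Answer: Rational(1, 62832) ≈ 1.5915e-5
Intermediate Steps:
Pow(Add(Mul(2292, Mul(Add(-8, 15), Add(-1, 8))), -49476), -1) = Pow(Add(Mul(2292, Mul(7, 7)), -49476), -1) = Pow(Add(Mul(2292, 49), -49476), -1) = Pow(Add(112308, -49476), -1) = Pow(62832, -1) = Rational(1, 62832)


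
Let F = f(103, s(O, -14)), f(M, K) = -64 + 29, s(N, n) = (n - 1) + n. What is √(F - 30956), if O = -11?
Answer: I*√30991 ≈ 176.04*I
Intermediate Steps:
s(N, n) = -1 + 2*n (s(N, n) = (-1 + n) + n = -1 + 2*n)
f(M, K) = -35
F = -35
√(F - 30956) = √(-35 - 30956) = √(-30991) = I*√30991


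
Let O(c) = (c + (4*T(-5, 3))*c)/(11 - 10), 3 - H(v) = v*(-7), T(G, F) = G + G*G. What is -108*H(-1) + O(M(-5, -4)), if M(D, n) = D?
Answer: 27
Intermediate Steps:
T(G, F) = G + G**2
H(v) = 3 + 7*v (H(v) = 3 - v*(-7) = 3 - (-7)*v = 3 + 7*v)
O(c) = 81*c (O(c) = (c + (4*(-5*(1 - 5)))*c)/(11 - 10) = (c + (4*(-5*(-4)))*c)/1 = (c + (4*20)*c)*1 = (c + 80*c)*1 = (81*c)*1 = 81*c)
-108*H(-1) + O(M(-5, -4)) = -108*(3 + 7*(-1)) + 81*(-5) = -108*(3 - 7) - 405 = -108*(-4) - 405 = 432 - 405 = 27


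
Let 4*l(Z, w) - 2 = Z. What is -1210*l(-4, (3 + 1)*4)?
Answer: 605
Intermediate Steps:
l(Z, w) = ½ + Z/4
-1210*l(-4, (3 + 1)*4) = -1210*(½ + (¼)*(-4)) = -1210*(½ - 1) = -1210*(-½) = 605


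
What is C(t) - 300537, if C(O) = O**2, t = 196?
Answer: -262121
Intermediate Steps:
C(t) - 300537 = 196**2 - 300537 = 38416 - 300537 = -262121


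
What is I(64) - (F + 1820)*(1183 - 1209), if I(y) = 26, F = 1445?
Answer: 84916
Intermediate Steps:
I(64) - (F + 1820)*(1183 - 1209) = 26 - (1445 + 1820)*(1183 - 1209) = 26 - 3265*(-26) = 26 - 1*(-84890) = 26 + 84890 = 84916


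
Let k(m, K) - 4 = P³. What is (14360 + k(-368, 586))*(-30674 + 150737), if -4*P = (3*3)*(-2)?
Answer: 13884205383/8 ≈ 1.7355e+9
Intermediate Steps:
P = 9/2 (P = -3*3*(-2)/4 = -9*(-2)/4 = -¼*(-18) = 9/2 ≈ 4.5000)
k(m, K) = 761/8 (k(m, K) = 4 + (9/2)³ = 4 + 729/8 = 761/8)
(14360 + k(-368, 586))*(-30674 + 150737) = (14360 + 761/8)*(-30674 + 150737) = (115641/8)*120063 = 13884205383/8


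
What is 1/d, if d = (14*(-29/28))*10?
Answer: -1/145 ≈ -0.0068966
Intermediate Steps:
d = -145 (d = (14*(-29*1/28))*10 = (14*(-29/28))*10 = -29/2*10 = -145)
1/d = 1/(-145) = -1/145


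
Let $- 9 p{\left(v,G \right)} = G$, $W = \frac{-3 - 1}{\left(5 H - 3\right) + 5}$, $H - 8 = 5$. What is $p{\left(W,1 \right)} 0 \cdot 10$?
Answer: $0$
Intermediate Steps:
$H = 13$ ($H = 8 + 5 = 13$)
$W = - \frac{4}{67}$ ($W = \frac{-3 - 1}{\left(5 \cdot 13 - 3\right) + 5} = - \frac{4}{\left(65 - 3\right) + 5} = - \frac{4}{62 + 5} = - \frac{4}{67} \approx -0.059702$)
$p{\left(v,G \right)} = - \frac{G}{9}$
$p{\left(W,1 \right)} 0 \cdot 10 = \left(- \frac{1}{9}\right) 1 \cdot 0 \cdot 10 = \left(- \frac{1}{9}\right) 0 \cdot 10 = 0 \cdot 10 = 0$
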